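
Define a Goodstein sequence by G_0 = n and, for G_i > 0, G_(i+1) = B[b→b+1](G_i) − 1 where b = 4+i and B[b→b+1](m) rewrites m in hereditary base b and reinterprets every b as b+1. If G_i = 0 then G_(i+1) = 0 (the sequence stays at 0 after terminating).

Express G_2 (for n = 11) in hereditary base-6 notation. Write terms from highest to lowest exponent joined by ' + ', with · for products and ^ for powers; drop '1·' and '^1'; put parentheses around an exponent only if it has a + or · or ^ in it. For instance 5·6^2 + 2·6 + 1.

2·6 + 1

i=0: 11 = 2·4 + 3 (b=4); 4→5: 2·5 + 3 = 13; 13−1 = 12
i=1: 12 = 2·5 + 2 (b=5); 5→6: 2·6 + 2 = 14; 14−1 = 13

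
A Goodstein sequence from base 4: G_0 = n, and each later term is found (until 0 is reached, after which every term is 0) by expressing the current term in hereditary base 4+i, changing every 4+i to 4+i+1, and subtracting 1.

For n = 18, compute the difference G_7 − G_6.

5

step 0: 18 = 4^2 + 2; sub 5 for 4: 5^2 + 2; = 27; G_1 = 27−1 = 26
step 1: 26 = 5^2 + 1; sub 6 for 5: 6^2 + 1; = 37; G_2 = 37−1 = 36
step 2: 36 = 6^2; sub 7 for 6: 7^2; = 49; G_3 = 49−1 = 48
step 3: 48 = 6·7 + 6; sub 8 for 7: 6·8 + 6; = 54; G_4 = 54−1 = 53
step 4: 53 = 6·8 + 5; sub 9 for 8: 6·9 + 5; = 59; G_5 = 59−1 = 58
step 5: 58 = 6·9 + 4; sub 10 for 9: 6·10 + 4; = 64; G_6 = 64−1 = 63
step 6: 63 = 6·10 + 3; sub 11 for 10: 6·11 + 3; = 69; G_7 = 69−1 = 68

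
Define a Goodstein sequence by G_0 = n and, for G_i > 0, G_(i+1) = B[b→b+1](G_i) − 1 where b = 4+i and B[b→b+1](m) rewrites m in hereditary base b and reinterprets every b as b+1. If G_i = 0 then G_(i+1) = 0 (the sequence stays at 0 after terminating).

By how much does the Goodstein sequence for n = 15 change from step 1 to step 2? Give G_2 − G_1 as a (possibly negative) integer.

2

15 —HB4→ 3·4 + 3 —bump→ 3·5 + 3 = 18 —(−1)→ 17
17 —HB5→ 3·5 + 2 —bump→ 3·6 + 2 = 20 —(−1)→ 19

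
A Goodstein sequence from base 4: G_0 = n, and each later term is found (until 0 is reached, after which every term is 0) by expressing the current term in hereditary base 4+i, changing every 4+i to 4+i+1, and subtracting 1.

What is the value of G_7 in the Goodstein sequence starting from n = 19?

81

G_0=19  [base 4] 4^2 + 3  →[4↦5]→  5^2 + 3 = 28  −1 ⇒ G_1=27
G_1=27  [base 5] 5^2 + 2  →[5↦6]→  6^2 + 2 = 38  −1 ⇒ G_2=37
G_2=37  [base 6] 6^2 + 1  →[6↦7]→  7^2 + 1 = 50  −1 ⇒ G_3=49
G_3=49  [base 7] 7^2  →[7↦8]→  8^2 = 64  −1 ⇒ G_4=63
G_4=63  [base 8] 7·8 + 7  →[8↦9]→  7·9 + 7 = 70  −1 ⇒ G_5=69
G_5=69  [base 9] 7·9 + 6  →[9↦10]→  7·10 + 6 = 76  −1 ⇒ G_6=75
G_6=75  [base 10] 7·10 + 5  →[10↦11]→  7·11 + 5 = 82  −1 ⇒ G_7=81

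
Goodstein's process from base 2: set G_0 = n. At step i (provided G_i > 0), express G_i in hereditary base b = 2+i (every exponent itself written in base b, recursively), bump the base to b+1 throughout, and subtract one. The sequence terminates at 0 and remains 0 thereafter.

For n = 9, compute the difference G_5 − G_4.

i=0: 9 = 2^(2 + 1) + 1 (b=2); 2→3: 3^(3 + 1) + 1 = 82; 82−1 = 81
i=1: 81 = 3^(3 + 1) (b=3); 3→4: 4^(4 + 1) = 1024; 1024−1 = 1023
i=2: 1023 = 3·4^4 + 3·4^3 + 3·4^2 + 3·4 + 3 (b=4); 4→5: 3·5^5 + 3·5^3 + 3·5^2 + 3·5 + 3 = 9843; 9843−1 = 9842
i=3: 9842 = 3·5^5 + 3·5^3 + 3·5^2 + 3·5 + 2 (b=5); 5→6: 3·6^6 + 3·6^3 + 3·6^2 + 3·6 + 2 = 140744; 140744−1 = 140743
i=4: 140743 = 3·6^6 + 3·6^3 + 3·6^2 + 3·6 + 1 (b=6); 6→7: 3·7^7 + 3·7^3 + 3·7^2 + 3·7 + 1 = 2471827; 2471827−1 = 2471826

2331083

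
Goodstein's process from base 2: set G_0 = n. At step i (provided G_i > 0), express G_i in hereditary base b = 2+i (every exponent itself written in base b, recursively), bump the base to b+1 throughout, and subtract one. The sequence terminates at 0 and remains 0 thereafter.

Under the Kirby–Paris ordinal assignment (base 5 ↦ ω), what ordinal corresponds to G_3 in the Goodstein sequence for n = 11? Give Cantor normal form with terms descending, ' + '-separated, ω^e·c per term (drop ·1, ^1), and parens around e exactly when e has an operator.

ω^(ω + 1) + 2

G_0 = 11. HB_2(11) = 2^(2 + 1) + 2 + 1. Bump = 85. G_1 = 84.
G_1 = 84. HB_3(84) = 3^(3 + 1) + 3. Bump = 1028. G_2 = 1027.
G_2 = 1027. HB_4(1027) = 4^(4 + 1) + 3. Bump = 15628. G_3 = 15627.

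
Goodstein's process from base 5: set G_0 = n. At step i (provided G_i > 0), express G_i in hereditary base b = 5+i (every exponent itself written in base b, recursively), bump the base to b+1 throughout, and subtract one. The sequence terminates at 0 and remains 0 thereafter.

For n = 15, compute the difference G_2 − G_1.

1

15 —HB5→ 3·5 —bump→ 3·6 = 18 —(−1)→ 17
17 —HB6→ 2·6 + 5 —bump→ 2·7 + 5 = 19 —(−1)→ 18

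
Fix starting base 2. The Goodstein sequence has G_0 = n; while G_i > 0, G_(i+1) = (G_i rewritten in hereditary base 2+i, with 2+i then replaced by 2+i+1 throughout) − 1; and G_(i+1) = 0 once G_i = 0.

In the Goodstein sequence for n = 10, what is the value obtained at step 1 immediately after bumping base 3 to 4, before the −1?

G_0 = 10. HB_2(10) = 2^(2 + 1) + 2. Bump = 84. G_1 = 83.
G_1 = 83. HB_3(83) = 3^(3 + 1) + 2. Bump = 1026. G_2 = 1025.

1026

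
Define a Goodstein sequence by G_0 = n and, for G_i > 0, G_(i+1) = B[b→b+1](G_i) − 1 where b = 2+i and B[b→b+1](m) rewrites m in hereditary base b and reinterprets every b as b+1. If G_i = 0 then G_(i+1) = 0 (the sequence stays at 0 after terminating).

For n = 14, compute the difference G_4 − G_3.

(0) 14|_2 = 2^(2 + 1) + 2^2 + 2 ↦ 3^(3 + 1) + 3^3 + 3|_3 = 111 ⇒ 110
(1) 110|_3 = 3^(3 + 1) + 3^3 + 2 ↦ 4^(4 + 1) + 4^4 + 2|_4 = 1282 ⇒ 1281
(2) 1281|_4 = 4^(4 + 1) + 4^4 + 1 ↦ 5^(5 + 1) + 5^5 + 1|_5 = 18751 ⇒ 18750
(3) 18750|_5 = 5^(5 + 1) + 5^5 ↦ 6^(6 + 1) + 6^6|_6 = 326592 ⇒ 326591

307841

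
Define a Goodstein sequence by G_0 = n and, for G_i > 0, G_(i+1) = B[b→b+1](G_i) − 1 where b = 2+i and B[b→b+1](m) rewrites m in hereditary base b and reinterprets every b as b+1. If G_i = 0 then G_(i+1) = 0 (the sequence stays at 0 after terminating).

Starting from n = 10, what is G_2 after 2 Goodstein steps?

1025

[0] 10 ≡ 2^(2 + 1) + 2 (base 2). Lift 3: 84. −1: 83.
[1] 83 ≡ 3^(3 + 1) + 2 (base 3). Lift 4: 1026. −1: 1025.
[2] 1025 ≡ 4^(4 + 1) + 1 (base 4). Lift 5: 15626. −1: 15625.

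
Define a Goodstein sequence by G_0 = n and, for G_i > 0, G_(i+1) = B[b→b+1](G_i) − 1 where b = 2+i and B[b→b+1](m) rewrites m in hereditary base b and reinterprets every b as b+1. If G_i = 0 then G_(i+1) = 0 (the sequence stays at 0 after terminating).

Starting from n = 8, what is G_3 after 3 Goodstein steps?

6310

i=0: 8 = 2^(2 + 1) (b=2); 2→3: 3^(3 + 1) = 81; 81−1 = 80
i=1: 80 = 2·3^3 + 2·3^2 + 2·3 + 2 (b=3); 3→4: 2·4^4 + 2·4^2 + 2·4 + 2 = 554; 554−1 = 553
i=2: 553 = 2·4^4 + 2·4^2 + 2·4 + 1 (b=4); 4→5: 2·5^5 + 2·5^2 + 2·5 + 1 = 6311; 6311−1 = 6310
i=3: 6310 = 2·5^5 + 2·5^2 + 2·5 (b=5); 5→6: 2·6^6 + 2·6^2 + 2·6 = 93396; 93396−1 = 93395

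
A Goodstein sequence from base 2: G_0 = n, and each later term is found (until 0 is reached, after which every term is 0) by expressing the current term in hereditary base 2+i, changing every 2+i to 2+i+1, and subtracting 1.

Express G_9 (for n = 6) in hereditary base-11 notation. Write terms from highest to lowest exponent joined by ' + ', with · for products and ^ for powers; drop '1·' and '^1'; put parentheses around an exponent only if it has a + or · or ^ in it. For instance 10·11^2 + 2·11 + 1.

G_0=6  [base 2] 2^2 + 2  →[2↦3]→  3^3 + 3 = 30  −1 ⇒ G_1=29
G_1=29  [base 3] 3^3 + 2  →[3↦4]→  4^4 + 2 = 258  −1 ⇒ G_2=257
G_2=257  [base 4] 4^4 + 1  →[4↦5]→  5^5 + 1 = 3126  −1 ⇒ G_3=3125
G_3=3125  [base 5] 5^5  →[5↦6]→  6^6 = 46656  −1 ⇒ G_4=46655
G_4=46655  [base 6] 5·6^5 + 5·6^4 + 5·6^3 + 5·6^2 + 5·6 + 5  →[6↦7]→  5·7^5 + 5·7^4 + 5·7^3 + 5·7^2 + 5·7 + 5 = 98040  −1 ⇒ G_5=98039
G_5=98039  [base 7] 5·7^5 + 5·7^4 + 5·7^3 + 5·7^2 + 5·7 + 4  →[7↦8]→  5·8^5 + 5·8^4 + 5·8^3 + 5·8^2 + 5·8 + 4 = 187244  −1 ⇒ G_6=187243
G_6=187243  [base 8] 5·8^5 + 5·8^4 + 5·8^3 + 5·8^2 + 5·8 + 3  →[8↦9]→  5·9^5 + 5·9^4 + 5·9^3 + 5·9^2 + 5·9 + 3 = 332148  −1 ⇒ G_7=332147
G_7=332147  [base 9] 5·9^5 + 5·9^4 + 5·9^3 + 5·9^2 + 5·9 + 2  →[9↦10]→  5·10^5 + 5·10^4 + 5·10^3 + 5·10^2 + 5·10 + 2 = 555552  −1 ⇒ G_8=555551
G_8=555551  [base 10] 5·10^5 + 5·10^4 + 5·10^3 + 5·10^2 + 5·10 + 1  →[10↦11]→  5·11^5 + 5·11^4 + 5·11^3 + 5·11^2 + 5·11 + 1 = 885776  −1 ⇒ G_9=885775

5·11^5 + 5·11^4 + 5·11^3 + 5·11^2 + 5·11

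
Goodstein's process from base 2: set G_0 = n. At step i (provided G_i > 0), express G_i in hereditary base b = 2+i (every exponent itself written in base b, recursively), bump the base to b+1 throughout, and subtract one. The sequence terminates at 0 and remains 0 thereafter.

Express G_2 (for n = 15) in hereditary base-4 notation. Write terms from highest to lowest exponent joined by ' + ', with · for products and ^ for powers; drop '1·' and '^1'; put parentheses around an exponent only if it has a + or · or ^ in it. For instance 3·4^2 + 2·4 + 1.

[0] 15 ≡ 2^(2 + 1) + 2^2 + 2 + 1 (base 2). Lift 3: 112. −1: 111.
[1] 111 ≡ 3^(3 + 1) + 3^3 + 3 (base 3). Lift 4: 1284. −1: 1283.
[2] 1283 ≡ 4^(4 + 1) + 4^4 + 3 (base 4). Lift 5: 18753. −1: 18752.

4^(4 + 1) + 4^4 + 3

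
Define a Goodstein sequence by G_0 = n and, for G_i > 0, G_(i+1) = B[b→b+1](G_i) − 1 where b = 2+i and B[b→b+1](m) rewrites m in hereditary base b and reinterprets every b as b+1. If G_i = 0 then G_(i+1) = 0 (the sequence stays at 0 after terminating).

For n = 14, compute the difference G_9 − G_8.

i=0: 14 = 2^(2 + 1) + 2^2 + 2 (b=2); 2→3: 3^(3 + 1) + 3^3 + 3 = 111; 111−1 = 110
i=1: 110 = 3^(3 + 1) + 3^3 + 2 (b=3); 3→4: 4^(4 + 1) + 4^4 + 2 = 1282; 1282−1 = 1281
i=2: 1281 = 4^(4 + 1) + 4^4 + 1 (b=4); 4→5: 5^(5 + 1) + 5^5 + 1 = 18751; 18751−1 = 18750
i=3: 18750 = 5^(5 + 1) + 5^5 (b=5); 5→6: 6^(6 + 1) + 6^6 = 326592; 326592−1 = 326591
i=4: 326591 = 6^(6 + 1) + 5·6^5 + 5·6^4 + 5·6^3 + 5·6^2 + 5·6 + 5 (b=6); 6→7: 7^(7 + 1) + 5·7^5 + 5·7^4 + 5·7^3 + 5·7^2 + 5·7 + 5 = 5862841; 5862841−1 = 5862840
i=5: 5862840 = 7^(7 + 1) + 5·7^5 + 5·7^4 + 5·7^3 + 5·7^2 + 5·7 + 4 (b=7); 7→8: 8^(8 + 1) + 5·8^5 + 5·8^4 + 5·8^3 + 5·8^2 + 5·8 + 4 = 134404972; 134404972−1 = 134404971
i=6: 134404971 = 8^(8 + 1) + 5·8^5 + 5·8^4 + 5·8^3 + 5·8^2 + 5·8 + 3 (b=8); 8→9: 9^(9 + 1) + 5·9^5 + 5·9^4 + 5·9^3 + 5·9^2 + 5·9 + 3 = 3487116549; 3487116549−1 = 3487116548
i=7: 3487116548 = 9^(9 + 1) + 5·9^5 + 5·9^4 + 5·9^3 + 5·9^2 + 5·9 + 2 (b=9); 9→10: 10^(10 + 1) + 5·10^5 + 5·10^4 + 5·10^3 + 5·10^2 + 5·10 + 2 = 100000555552; 100000555552−1 = 100000555551
i=8: 100000555551 = 10^(10 + 1) + 5·10^5 + 5·10^4 + 5·10^3 + 5·10^2 + 5·10 + 1 (b=10); 10→11: 11^(11 + 1) + 5·11^5 + 5·11^4 + 5·11^3 + 5·11^2 + 5·11 + 1 = 3138429262497; 3138429262497−1 = 3138429262496

3038428706945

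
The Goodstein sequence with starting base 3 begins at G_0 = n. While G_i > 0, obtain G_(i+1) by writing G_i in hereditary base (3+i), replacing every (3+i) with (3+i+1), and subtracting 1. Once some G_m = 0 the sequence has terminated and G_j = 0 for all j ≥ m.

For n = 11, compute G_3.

35

step 0: 11 = 3^2 + 2; sub 4 for 3: 4^2 + 2; = 18; G_1 = 18−1 = 17
step 1: 17 = 4^2 + 1; sub 5 for 4: 5^2 + 1; = 26; G_2 = 26−1 = 25
step 2: 25 = 5^2; sub 6 for 5: 6^2; = 36; G_3 = 36−1 = 35
step 3: 35 = 5·6 + 5; sub 7 for 6: 5·7 + 5; = 40; G_4 = 40−1 = 39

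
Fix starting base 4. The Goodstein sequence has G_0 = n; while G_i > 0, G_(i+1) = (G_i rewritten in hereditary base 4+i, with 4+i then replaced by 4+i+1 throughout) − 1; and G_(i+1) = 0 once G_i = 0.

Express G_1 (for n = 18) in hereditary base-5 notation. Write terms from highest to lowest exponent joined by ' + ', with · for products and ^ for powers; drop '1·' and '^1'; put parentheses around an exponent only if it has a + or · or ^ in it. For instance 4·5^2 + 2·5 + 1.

[0] 18 ≡ 4^2 + 2 (base 4). Lift 5: 27. −1: 26.
[1] 26 ≡ 5^2 + 1 (base 5). Lift 6: 37. −1: 36.

5^2 + 1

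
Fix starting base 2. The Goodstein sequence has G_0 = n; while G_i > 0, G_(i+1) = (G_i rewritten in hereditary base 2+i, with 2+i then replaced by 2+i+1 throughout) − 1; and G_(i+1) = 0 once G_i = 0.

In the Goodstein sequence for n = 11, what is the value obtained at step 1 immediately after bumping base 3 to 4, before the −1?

1028

G_0=11  [base 2] 2^(2 + 1) + 2 + 1  →[2↦3]→  3^(3 + 1) + 3 + 1 = 85  −1 ⇒ G_1=84
G_1=84  [base 3] 3^(3 + 1) + 3  →[3↦4]→  4^(4 + 1) + 4 = 1028  −1 ⇒ G_2=1027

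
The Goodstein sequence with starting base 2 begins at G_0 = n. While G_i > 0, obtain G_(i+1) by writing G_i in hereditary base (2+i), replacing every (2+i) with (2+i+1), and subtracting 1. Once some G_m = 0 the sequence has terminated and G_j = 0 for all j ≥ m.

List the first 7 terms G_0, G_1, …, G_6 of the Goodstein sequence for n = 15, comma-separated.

15, 111, 1283, 18752, 326593, 6588344, 150994943

[0] 15 ≡ 2^(2 + 1) + 2^2 + 2 + 1 (base 2). Lift 3: 112. −1: 111.
[1] 111 ≡ 3^(3 + 1) + 3^3 + 3 (base 3). Lift 4: 1284. −1: 1283.
[2] 1283 ≡ 4^(4 + 1) + 4^4 + 3 (base 4). Lift 5: 18753. −1: 18752.
[3] 18752 ≡ 5^(5 + 1) + 5^5 + 2 (base 5). Lift 6: 326594. −1: 326593.
[4] 326593 ≡ 6^(6 + 1) + 6^6 + 1 (base 6). Lift 7: 6588345. −1: 6588344.
[5] 6588344 ≡ 7^(7 + 1) + 7^7 (base 7). Lift 8: 150994944. −1: 150994943.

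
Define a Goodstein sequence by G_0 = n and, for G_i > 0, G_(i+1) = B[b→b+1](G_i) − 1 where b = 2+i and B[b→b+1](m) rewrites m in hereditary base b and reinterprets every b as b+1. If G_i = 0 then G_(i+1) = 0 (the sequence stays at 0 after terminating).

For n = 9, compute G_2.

(0) 9|_2 = 2^(2 + 1) + 1 ↦ 3^(3 + 1) + 1|_3 = 82 ⇒ 81
(1) 81|_3 = 3^(3 + 1) ↦ 4^(4 + 1)|_4 = 1024 ⇒ 1023
(2) 1023|_4 = 3·4^4 + 3·4^3 + 3·4^2 + 3·4 + 3 ↦ 3·5^5 + 3·5^3 + 3·5^2 + 3·5 + 3|_5 = 9843 ⇒ 9842

1023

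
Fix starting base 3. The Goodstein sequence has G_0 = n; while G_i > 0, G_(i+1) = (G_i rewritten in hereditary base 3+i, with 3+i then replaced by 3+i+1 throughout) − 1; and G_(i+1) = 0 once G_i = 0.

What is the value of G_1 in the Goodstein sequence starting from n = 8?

9

step 0: 8 = 2·3 + 2; sub 4 for 3: 2·4 + 2; = 10; G_1 = 10−1 = 9
step 1: 9 = 2·4 + 1; sub 5 for 4: 2·5 + 1; = 11; G_2 = 11−1 = 10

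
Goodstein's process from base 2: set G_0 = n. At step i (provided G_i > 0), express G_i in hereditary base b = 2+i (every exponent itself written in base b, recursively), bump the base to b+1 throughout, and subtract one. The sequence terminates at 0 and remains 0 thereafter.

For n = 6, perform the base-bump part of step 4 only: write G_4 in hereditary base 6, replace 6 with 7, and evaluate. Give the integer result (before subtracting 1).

6 —HB2→ 2^2 + 2 —bump→ 3^3 + 3 = 30 —(−1)→ 29
29 —HB3→ 3^3 + 2 —bump→ 4^4 + 2 = 258 —(−1)→ 257
257 —HB4→ 4^4 + 1 —bump→ 5^5 + 1 = 3126 —(−1)→ 3125
3125 —HB5→ 5^5 —bump→ 6^6 = 46656 —(−1)→ 46655
46655 —HB6→ 5·6^5 + 5·6^4 + 5·6^3 + 5·6^2 + 5·6 + 5 —bump→ 5·7^5 + 5·7^4 + 5·7^3 + 5·7^2 + 5·7 + 5 = 98040 —(−1)→ 98039

98040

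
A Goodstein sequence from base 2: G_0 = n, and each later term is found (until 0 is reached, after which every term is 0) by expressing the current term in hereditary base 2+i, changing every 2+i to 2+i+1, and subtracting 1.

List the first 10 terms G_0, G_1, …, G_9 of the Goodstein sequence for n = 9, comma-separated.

9 —HB2→ 2^(2 + 1) + 1 —bump→ 3^(3 + 1) + 1 = 82 —(−1)→ 81
81 —HB3→ 3^(3 + 1) —bump→ 4^(4 + 1) = 1024 —(−1)→ 1023
1023 —HB4→ 3·4^4 + 3·4^3 + 3·4^2 + 3·4 + 3 —bump→ 3·5^5 + 3·5^3 + 3·5^2 + 3·5 + 3 = 9843 —(−1)→ 9842
9842 —HB5→ 3·5^5 + 3·5^3 + 3·5^2 + 3·5 + 2 —bump→ 3·6^6 + 3·6^3 + 3·6^2 + 3·6 + 2 = 140744 —(−1)→ 140743
140743 —HB6→ 3·6^6 + 3·6^3 + 3·6^2 + 3·6 + 1 —bump→ 3·7^7 + 3·7^3 + 3·7^2 + 3·7 + 1 = 2471827 —(−1)→ 2471826
2471826 —HB7→ 3·7^7 + 3·7^3 + 3·7^2 + 3·7 —bump→ 3·8^8 + 3·8^3 + 3·8^2 + 3·8 = 50333400 —(−1)→ 50333399
50333399 —HB8→ 3·8^8 + 3·8^3 + 3·8^2 + 2·8 + 7 —bump→ 3·9^9 + 3·9^3 + 3·9^2 + 2·9 + 7 = 1162263922 —(−1)→ 1162263921
1162263921 —HB9→ 3·9^9 + 3·9^3 + 3·9^2 + 2·9 + 6 —bump→ 3·10^10 + 3·10^3 + 3·10^2 + 2·10 + 6 = 30000003326 —(−1)→ 30000003325
30000003325 —HB10→ 3·10^10 + 3·10^3 + 3·10^2 + 2·10 + 5 —bump→ 3·11^11 + 3·11^3 + 3·11^2 + 2·11 + 5 = 855935016216 —(−1)→ 855935016215

9, 81, 1023, 9842, 140743, 2471826, 50333399, 1162263921, 30000003325, 855935016215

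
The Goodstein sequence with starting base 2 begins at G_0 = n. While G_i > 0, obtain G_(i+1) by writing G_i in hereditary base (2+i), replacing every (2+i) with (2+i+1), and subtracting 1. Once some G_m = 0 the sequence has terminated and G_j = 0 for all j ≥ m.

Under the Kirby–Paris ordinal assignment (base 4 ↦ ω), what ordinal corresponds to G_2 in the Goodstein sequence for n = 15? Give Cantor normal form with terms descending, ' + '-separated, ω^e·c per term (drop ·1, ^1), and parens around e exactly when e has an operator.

step 0: 15 = 2^(2 + 1) + 2^2 + 2 + 1; sub 3 for 2: 3^(3 + 1) + 3^3 + 3 + 1; = 112; G_1 = 112−1 = 111
step 1: 111 = 3^(3 + 1) + 3^3 + 3; sub 4 for 3: 4^(4 + 1) + 4^4 + 4; = 1284; G_2 = 1284−1 = 1283
step 2: 1283 = 4^(4 + 1) + 4^4 + 3; sub 5 for 4: 5^(5 + 1) + 5^5 + 3; = 18753; G_3 = 18753−1 = 18752

ω^(ω + 1) + ω^ω + 3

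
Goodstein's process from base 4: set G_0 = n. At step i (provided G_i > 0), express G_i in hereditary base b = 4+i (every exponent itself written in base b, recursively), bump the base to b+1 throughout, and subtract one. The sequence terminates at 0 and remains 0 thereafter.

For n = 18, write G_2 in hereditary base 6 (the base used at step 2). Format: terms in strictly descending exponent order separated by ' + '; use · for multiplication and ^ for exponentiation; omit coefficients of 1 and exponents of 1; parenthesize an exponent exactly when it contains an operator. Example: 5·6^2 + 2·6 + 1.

step 0: 18 = 4^2 + 2; sub 5 for 4: 5^2 + 2; = 27; G_1 = 27−1 = 26
step 1: 26 = 5^2 + 1; sub 6 for 5: 6^2 + 1; = 37; G_2 = 37−1 = 36

6^2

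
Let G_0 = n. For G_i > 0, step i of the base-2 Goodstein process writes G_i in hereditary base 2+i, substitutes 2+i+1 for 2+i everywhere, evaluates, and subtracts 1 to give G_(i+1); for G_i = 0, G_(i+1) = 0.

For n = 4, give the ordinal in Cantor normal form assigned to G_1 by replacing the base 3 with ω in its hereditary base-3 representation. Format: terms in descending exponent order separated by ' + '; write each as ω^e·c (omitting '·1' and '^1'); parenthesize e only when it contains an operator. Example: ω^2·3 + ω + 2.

ω^2·2 + ω·2 + 2

G_0 = 4. HB_2(4) = 2^2. Bump = 27. G_1 = 26.
G_1 = 26. HB_3(26) = 2·3^2 + 2·3 + 2. Bump = 42. G_2 = 41.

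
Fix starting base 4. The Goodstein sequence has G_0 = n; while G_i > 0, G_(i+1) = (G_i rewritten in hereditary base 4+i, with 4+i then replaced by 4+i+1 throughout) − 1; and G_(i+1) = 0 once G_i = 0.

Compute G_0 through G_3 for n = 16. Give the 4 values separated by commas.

(0) 16|_4 = 4^2 ↦ 5^2|_5 = 25 ⇒ 24
(1) 24|_5 = 4·5 + 4 ↦ 4·6 + 4|_6 = 28 ⇒ 27
(2) 27|_6 = 4·6 + 3 ↦ 4·7 + 3|_7 = 31 ⇒ 30

16, 24, 27, 30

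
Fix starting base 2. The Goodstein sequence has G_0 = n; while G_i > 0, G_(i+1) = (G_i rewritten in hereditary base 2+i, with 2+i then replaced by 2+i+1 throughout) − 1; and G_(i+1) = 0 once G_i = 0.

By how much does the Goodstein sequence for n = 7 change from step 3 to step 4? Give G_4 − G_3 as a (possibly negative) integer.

43530

G_0=7  [base 2] 2^2 + 2 + 1  →[2↦3]→  3^3 + 3 + 1 = 31  −1 ⇒ G_1=30
G_1=30  [base 3] 3^3 + 3  →[3↦4]→  4^4 + 4 = 260  −1 ⇒ G_2=259
G_2=259  [base 4] 4^4 + 3  →[4↦5]→  5^5 + 3 = 3128  −1 ⇒ G_3=3127
G_3=3127  [base 5] 5^5 + 2  →[5↦6]→  6^6 + 2 = 46658  −1 ⇒ G_4=46657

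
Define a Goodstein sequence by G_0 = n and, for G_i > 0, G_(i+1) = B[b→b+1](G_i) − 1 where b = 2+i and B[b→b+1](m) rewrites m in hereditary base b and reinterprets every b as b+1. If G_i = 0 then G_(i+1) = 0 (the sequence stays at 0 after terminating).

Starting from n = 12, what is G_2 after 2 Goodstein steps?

1065

[0] 12 ≡ 2^(2 + 1) + 2^2 (base 2). Lift 3: 108. −1: 107.
[1] 107 ≡ 3^(3 + 1) + 2·3^2 + 2·3 + 2 (base 3). Lift 4: 1066. −1: 1065.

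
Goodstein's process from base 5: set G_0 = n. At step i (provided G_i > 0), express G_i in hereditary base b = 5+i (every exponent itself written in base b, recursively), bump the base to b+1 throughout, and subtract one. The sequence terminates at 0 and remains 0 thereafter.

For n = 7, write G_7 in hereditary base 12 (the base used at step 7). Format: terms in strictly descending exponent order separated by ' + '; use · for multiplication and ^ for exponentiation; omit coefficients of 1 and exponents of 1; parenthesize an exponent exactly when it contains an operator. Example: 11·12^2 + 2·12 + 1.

3

base 5: 7 = 5 + 2; at 6: 6 + 2 = 8; next = 7
base 6: 7 = 6 + 1; at 7: 7 + 1 = 8; next = 7
base 7: 7 = 7; at 8: 8 = 8; next = 7
base 8: 7 = 7; at 9: 7 = 7; next = 6
base 9: 6 = 6; at 10: 6 = 6; next = 5
base 10: 5 = 5; at 11: 5 = 5; next = 4
base 11: 4 = 4; at 12: 4 = 4; next = 3
base 12: 3 = 3; at 13: 3 = 3; next = 2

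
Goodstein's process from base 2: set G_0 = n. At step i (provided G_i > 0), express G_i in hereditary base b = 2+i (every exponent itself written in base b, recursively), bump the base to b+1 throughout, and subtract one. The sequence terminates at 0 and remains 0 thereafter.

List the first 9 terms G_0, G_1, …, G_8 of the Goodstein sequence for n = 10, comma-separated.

(0) 10|_2 = 2^(2 + 1) + 2 ↦ 3^(3 + 1) + 3|_3 = 84 ⇒ 83
(1) 83|_3 = 3^(3 + 1) + 2 ↦ 4^(4 + 1) + 2|_4 = 1026 ⇒ 1025
(2) 1025|_4 = 4^(4 + 1) + 1 ↦ 5^(5 + 1) + 1|_5 = 15626 ⇒ 15625
(3) 15625|_5 = 5^(5 + 1) ↦ 6^(6 + 1)|_6 = 279936 ⇒ 279935
(4) 279935|_6 = 5·6^6 + 5·6^5 + 5·6^4 + 5·6^3 + 5·6^2 + 5·6 + 5 ↦ 5·7^7 + 5·7^5 + 5·7^4 + 5·7^3 + 5·7^2 + 5·7 + 5|_7 = 4215755 ⇒ 4215754
(5) 4215754|_7 = 5·7^7 + 5·7^5 + 5·7^4 + 5·7^3 + 5·7^2 + 5·7 + 4 ↦ 5·8^8 + 5·8^5 + 5·8^4 + 5·8^3 + 5·8^2 + 5·8 + 4|_8 = 84073324 ⇒ 84073323
(6) 84073323|_8 = 5·8^8 + 5·8^5 + 5·8^4 + 5·8^3 + 5·8^2 + 5·8 + 3 ↦ 5·9^9 + 5·9^5 + 5·9^4 + 5·9^3 + 5·9^2 + 5·9 + 3|_9 = 1937434593 ⇒ 1937434592
(7) 1937434592|_9 = 5·9^9 + 5·9^5 + 5·9^4 + 5·9^3 + 5·9^2 + 5·9 + 2 ↦ 5·10^10 + 5·10^5 + 5·10^4 + 5·10^3 + 5·10^2 + 5·10 + 2|_10 = 50000555552 ⇒ 50000555551

10, 83, 1025, 15625, 279935, 4215754, 84073323, 1937434592, 50000555551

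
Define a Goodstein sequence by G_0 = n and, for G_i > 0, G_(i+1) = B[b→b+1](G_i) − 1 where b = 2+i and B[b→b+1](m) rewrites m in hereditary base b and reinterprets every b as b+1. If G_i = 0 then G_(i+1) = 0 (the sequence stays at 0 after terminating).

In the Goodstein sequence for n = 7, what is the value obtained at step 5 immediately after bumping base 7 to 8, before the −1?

16777216

[0] 7 ≡ 2^2 + 2 + 1 (base 2). Lift 3: 31. −1: 30.
[1] 30 ≡ 3^3 + 3 (base 3). Lift 4: 260. −1: 259.
[2] 259 ≡ 4^4 + 3 (base 4). Lift 5: 3128. −1: 3127.
[3] 3127 ≡ 5^5 + 2 (base 5). Lift 6: 46658. −1: 46657.
[4] 46657 ≡ 6^6 + 1 (base 6). Lift 7: 823544. −1: 823543.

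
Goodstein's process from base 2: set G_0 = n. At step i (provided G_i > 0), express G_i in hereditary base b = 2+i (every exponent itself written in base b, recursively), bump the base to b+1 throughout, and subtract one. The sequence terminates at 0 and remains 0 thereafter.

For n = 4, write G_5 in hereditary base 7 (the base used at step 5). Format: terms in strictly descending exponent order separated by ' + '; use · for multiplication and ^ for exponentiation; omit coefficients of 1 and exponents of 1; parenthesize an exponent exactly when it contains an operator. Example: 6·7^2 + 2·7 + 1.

2·7^2 + 7 + 4

[0] 4 ≡ 2^2 (base 2). Lift 3: 27. −1: 26.
[1] 26 ≡ 2·3^2 + 2·3 + 2 (base 3). Lift 4: 42. −1: 41.
[2] 41 ≡ 2·4^2 + 2·4 + 1 (base 4). Lift 5: 61. −1: 60.
[3] 60 ≡ 2·5^2 + 2·5 (base 5). Lift 6: 84. −1: 83.
[4] 83 ≡ 2·6^2 + 6 + 5 (base 6). Lift 7: 110. −1: 109.
[5] 109 ≡ 2·7^2 + 7 + 4 (base 7). Lift 8: 140. −1: 139.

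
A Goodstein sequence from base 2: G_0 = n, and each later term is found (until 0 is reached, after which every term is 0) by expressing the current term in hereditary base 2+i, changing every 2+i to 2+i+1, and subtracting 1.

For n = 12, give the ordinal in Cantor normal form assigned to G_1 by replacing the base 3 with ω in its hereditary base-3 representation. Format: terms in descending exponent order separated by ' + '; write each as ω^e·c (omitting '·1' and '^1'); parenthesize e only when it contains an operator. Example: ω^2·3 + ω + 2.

ω^(ω + 1) + ω^2·2 + ω·2 + 2

[0] 12 ≡ 2^(2 + 1) + 2^2 (base 2). Lift 3: 108. −1: 107.
[1] 107 ≡ 3^(3 + 1) + 2·3^2 + 2·3 + 2 (base 3). Lift 4: 1066. −1: 1065.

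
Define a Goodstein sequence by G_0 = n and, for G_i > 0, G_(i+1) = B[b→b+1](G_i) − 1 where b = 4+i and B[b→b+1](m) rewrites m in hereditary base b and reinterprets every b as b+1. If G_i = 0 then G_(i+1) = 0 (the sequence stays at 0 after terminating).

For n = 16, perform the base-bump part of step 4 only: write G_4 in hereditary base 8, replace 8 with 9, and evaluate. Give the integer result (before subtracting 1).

i=0: 16 = 4^2 (b=4); 4→5: 5^2 = 25; 25−1 = 24
i=1: 24 = 4·5 + 4 (b=5); 5→6: 4·6 + 4 = 28; 28−1 = 27
i=2: 27 = 4·6 + 3 (b=6); 6→7: 4·7 + 3 = 31; 31−1 = 30
i=3: 30 = 4·7 + 2 (b=7); 7→8: 4·8 + 2 = 34; 34−1 = 33
i=4: 33 = 4·8 + 1 (b=8); 8→9: 4·9 + 1 = 37; 37−1 = 36

37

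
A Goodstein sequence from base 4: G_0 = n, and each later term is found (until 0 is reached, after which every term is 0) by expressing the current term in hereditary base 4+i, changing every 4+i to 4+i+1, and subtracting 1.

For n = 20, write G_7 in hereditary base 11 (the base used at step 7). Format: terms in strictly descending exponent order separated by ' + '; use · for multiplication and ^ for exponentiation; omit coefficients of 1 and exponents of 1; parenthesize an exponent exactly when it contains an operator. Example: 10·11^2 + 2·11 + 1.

9·11 + 8

step 0: 20 = 4^2 + 4; sub 5 for 4: 5^2 + 5; = 30; G_1 = 30−1 = 29
step 1: 29 = 5^2 + 4; sub 6 for 5: 6^2 + 4; = 40; G_2 = 40−1 = 39
step 2: 39 = 6^2 + 3; sub 7 for 6: 7^2 + 3; = 52; G_3 = 52−1 = 51
step 3: 51 = 7^2 + 2; sub 8 for 7: 8^2 + 2; = 66; G_4 = 66−1 = 65
step 4: 65 = 8^2 + 1; sub 9 for 8: 9^2 + 1; = 82; G_5 = 82−1 = 81
step 5: 81 = 9^2; sub 10 for 9: 10^2; = 100; G_6 = 100−1 = 99
step 6: 99 = 9·10 + 9; sub 11 for 10: 9·11 + 9; = 108; G_7 = 108−1 = 107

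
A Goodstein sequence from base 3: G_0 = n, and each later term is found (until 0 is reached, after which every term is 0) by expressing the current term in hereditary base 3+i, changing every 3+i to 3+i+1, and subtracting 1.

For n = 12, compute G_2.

27

(0) 12|_3 = 3^2 + 3 ↦ 4^2 + 4|_4 = 20 ⇒ 19
(1) 19|_4 = 4^2 + 3 ↦ 5^2 + 3|_5 = 28 ⇒ 27
(2) 27|_5 = 5^2 + 2 ↦ 6^2 + 2|_6 = 38 ⇒ 37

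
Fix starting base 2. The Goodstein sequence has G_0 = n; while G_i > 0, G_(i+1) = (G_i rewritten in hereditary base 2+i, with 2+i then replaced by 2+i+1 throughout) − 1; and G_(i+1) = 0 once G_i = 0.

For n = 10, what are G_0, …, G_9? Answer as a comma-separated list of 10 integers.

10, 83, 1025, 15625, 279935, 4215754, 84073323, 1937434592, 50000555551, 1426559238830

G_0=10  [base 2] 2^(2 + 1) + 2  →[2↦3]→  3^(3 + 1) + 3 = 84  −1 ⇒ G_1=83
G_1=83  [base 3] 3^(3 + 1) + 2  →[3↦4]→  4^(4 + 1) + 2 = 1026  −1 ⇒ G_2=1025
G_2=1025  [base 4] 4^(4 + 1) + 1  →[4↦5]→  5^(5 + 1) + 1 = 15626  −1 ⇒ G_3=15625
G_3=15625  [base 5] 5^(5 + 1)  →[5↦6]→  6^(6 + 1) = 279936  −1 ⇒ G_4=279935
G_4=279935  [base 6] 5·6^6 + 5·6^5 + 5·6^4 + 5·6^3 + 5·6^2 + 5·6 + 5  →[6↦7]→  5·7^7 + 5·7^5 + 5·7^4 + 5·7^3 + 5·7^2 + 5·7 + 5 = 4215755  −1 ⇒ G_5=4215754
G_5=4215754  [base 7] 5·7^7 + 5·7^5 + 5·7^4 + 5·7^3 + 5·7^2 + 5·7 + 4  →[7↦8]→  5·8^8 + 5·8^5 + 5·8^4 + 5·8^3 + 5·8^2 + 5·8 + 4 = 84073324  −1 ⇒ G_6=84073323
G_6=84073323  [base 8] 5·8^8 + 5·8^5 + 5·8^4 + 5·8^3 + 5·8^2 + 5·8 + 3  →[8↦9]→  5·9^9 + 5·9^5 + 5·9^4 + 5·9^3 + 5·9^2 + 5·9 + 3 = 1937434593  −1 ⇒ G_7=1937434592
G_7=1937434592  [base 9] 5·9^9 + 5·9^5 + 5·9^4 + 5·9^3 + 5·9^2 + 5·9 + 2  →[9↦10]→  5·10^10 + 5·10^5 + 5·10^4 + 5·10^3 + 5·10^2 + 5·10 + 2 = 50000555552  −1 ⇒ G_8=50000555551
G_8=50000555551  [base 10] 5·10^10 + 5·10^5 + 5·10^4 + 5·10^3 + 5·10^2 + 5·10 + 1  →[10↦11]→  5·11^11 + 5·11^5 + 5·11^4 + 5·11^3 + 5·11^2 + 5·11 + 1 = 1426559238831  −1 ⇒ G_9=1426559238830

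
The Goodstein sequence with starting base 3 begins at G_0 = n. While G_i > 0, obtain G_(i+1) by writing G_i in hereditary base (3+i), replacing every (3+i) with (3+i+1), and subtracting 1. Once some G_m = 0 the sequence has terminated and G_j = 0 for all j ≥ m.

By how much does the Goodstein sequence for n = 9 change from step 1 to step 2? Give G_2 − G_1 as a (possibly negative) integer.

[0] 9 ≡ 3^2 (base 3). Lift 4: 16. −1: 15.
[1] 15 ≡ 3·4 + 3 (base 4). Lift 5: 18. −1: 17.

2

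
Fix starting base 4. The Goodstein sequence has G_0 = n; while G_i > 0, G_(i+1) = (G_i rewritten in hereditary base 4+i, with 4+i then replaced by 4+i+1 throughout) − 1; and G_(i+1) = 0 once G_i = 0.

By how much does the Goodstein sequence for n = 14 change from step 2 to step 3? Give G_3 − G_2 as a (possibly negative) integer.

[0] 14 ≡ 3·4 + 2 (base 4). Lift 5: 17. −1: 16.
[1] 16 ≡ 3·5 + 1 (base 5). Lift 6: 19. −1: 18.
[2] 18 ≡ 3·6 (base 6). Lift 7: 21. −1: 20.

2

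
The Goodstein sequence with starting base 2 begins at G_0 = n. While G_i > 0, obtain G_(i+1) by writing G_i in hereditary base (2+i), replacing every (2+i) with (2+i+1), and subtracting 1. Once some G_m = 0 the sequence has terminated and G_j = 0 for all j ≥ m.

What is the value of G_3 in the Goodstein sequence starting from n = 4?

60

(0) 4|_2 = 2^2 ↦ 3^3|_3 = 27 ⇒ 26
(1) 26|_3 = 2·3^2 + 2·3 + 2 ↦ 2·4^2 + 2·4 + 2|_4 = 42 ⇒ 41
(2) 41|_4 = 2·4^2 + 2·4 + 1 ↦ 2·5^2 + 2·5 + 1|_5 = 61 ⇒ 60
(3) 60|_5 = 2·5^2 + 2·5 ↦ 2·6^2 + 2·6|_6 = 84 ⇒ 83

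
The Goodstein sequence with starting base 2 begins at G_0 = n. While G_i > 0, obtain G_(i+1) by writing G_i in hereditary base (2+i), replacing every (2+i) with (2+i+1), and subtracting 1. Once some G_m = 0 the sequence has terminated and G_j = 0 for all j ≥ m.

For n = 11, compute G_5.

step 0: 11 = 2^(2 + 1) + 2 + 1; sub 3 for 2: 3^(3 + 1) + 3 + 1; = 85; G_1 = 85−1 = 84
step 1: 84 = 3^(3 + 1) + 3; sub 4 for 3: 4^(4 + 1) + 4; = 1028; G_2 = 1028−1 = 1027
step 2: 1027 = 4^(4 + 1) + 3; sub 5 for 4: 5^(5 + 1) + 3; = 15628; G_3 = 15628−1 = 15627
step 3: 15627 = 5^(5 + 1) + 2; sub 6 for 5: 6^(6 + 1) + 2; = 279938; G_4 = 279938−1 = 279937
step 4: 279937 = 6^(6 + 1) + 1; sub 7 for 6: 7^(7 + 1) + 1; = 5764802; G_5 = 5764802−1 = 5764801

5764801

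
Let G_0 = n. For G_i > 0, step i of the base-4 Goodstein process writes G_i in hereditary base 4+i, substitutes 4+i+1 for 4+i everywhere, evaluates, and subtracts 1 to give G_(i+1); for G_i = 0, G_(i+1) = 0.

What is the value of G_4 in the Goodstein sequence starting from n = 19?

19 —HB4→ 4^2 + 3 —bump→ 5^2 + 3 = 28 —(−1)→ 27
27 —HB5→ 5^2 + 2 —bump→ 6^2 + 2 = 38 —(−1)→ 37
37 —HB6→ 6^2 + 1 —bump→ 7^2 + 1 = 50 —(−1)→ 49
49 —HB7→ 7^2 —bump→ 8^2 = 64 —(−1)→ 63
63 —HB8→ 7·8 + 7 —bump→ 7·9 + 7 = 70 —(−1)→ 69

63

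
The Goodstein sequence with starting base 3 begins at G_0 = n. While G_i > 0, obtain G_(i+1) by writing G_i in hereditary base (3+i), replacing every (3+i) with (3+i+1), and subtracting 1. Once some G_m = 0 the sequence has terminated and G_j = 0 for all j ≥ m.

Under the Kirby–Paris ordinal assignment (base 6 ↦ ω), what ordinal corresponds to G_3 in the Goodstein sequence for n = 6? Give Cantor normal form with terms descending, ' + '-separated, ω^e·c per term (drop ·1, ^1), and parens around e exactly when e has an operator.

ω + 1

i=0: 6 = 2·3 (b=3); 3→4: 2·4 = 8; 8−1 = 7
i=1: 7 = 4 + 3 (b=4); 4→5: 5 + 3 = 8; 8−1 = 7
i=2: 7 = 5 + 2 (b=5); 5→6: 6 + 2 = 8; 8−1 = 7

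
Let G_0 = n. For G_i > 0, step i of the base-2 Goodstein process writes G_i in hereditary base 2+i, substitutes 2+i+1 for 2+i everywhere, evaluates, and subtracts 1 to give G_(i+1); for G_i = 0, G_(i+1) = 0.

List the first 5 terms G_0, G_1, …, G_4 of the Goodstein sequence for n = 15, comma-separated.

base 2: 15 = 2^(2 + 1) + 2^2 + 2 + 1; at 3: 3^(3 + 1) + 3^3 + 3 + 1 = 112; next = 111
base 3: 111 = 3^(3 + 1) + 3^3 + 3; at 4: 4^(4 + 1) + 4^4 + 4 = 1284; next = 1283
base 4: 1283 = 4^(4 + 1) + 4^4 + 3; at 5: 5^(5 + 1) + 5^5 + 3 = 18753; next = 18752
base 5: 18752 = 5^(5 + 1) + 5^5 + 2; at 6: 6^(6 + 1) + 6^6 + 2 = 326594; next = 326593

15, 111, 1283, 18752, 326593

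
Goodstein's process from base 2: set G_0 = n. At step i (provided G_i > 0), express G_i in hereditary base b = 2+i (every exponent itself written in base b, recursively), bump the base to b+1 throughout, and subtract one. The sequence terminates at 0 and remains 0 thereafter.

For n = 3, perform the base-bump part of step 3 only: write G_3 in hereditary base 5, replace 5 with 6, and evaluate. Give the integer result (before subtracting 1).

2

base 2: 3 = 2 + 1; at 3: 3 + 1 = 4; next = 3
base 3: 3 = 3; at 4: 4 = 4; next = 3
base 4: 3 = 3; at 5: 3 = 3; next = 2
base 5: 2 = 2; at 6: 2 = 2; next = 1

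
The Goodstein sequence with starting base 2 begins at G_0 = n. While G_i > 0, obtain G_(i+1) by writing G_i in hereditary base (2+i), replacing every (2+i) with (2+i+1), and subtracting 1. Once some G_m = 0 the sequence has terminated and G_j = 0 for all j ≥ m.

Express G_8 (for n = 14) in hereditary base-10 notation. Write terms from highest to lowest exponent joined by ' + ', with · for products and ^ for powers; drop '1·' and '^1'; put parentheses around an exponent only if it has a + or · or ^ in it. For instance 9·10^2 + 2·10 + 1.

i=0: 14 = 2^(2 + 1) + 2^2 + 2 (b=2); 2→3: 3^(3 + 1) + 3^3 + 3 = 111; 111−1 = 110
i=1: 110 = 3^(3 + 1) + 3^3 + 2 (b=3); 3→4: 4^(4 + 1) + 4^4 + 2 = 1282; 1282−1 = 1281
i=2: 1281 = 4^(4 + 1) + 4^4 + 1 (b=4); 4→5: 5^(5 + 1) + 5^5 + 1 = 18751; 18751−1 = 18750
i=3: 18750 = 5^(5 + 1) + 5^5 (b=5); 5→6: 6^(6 + 1) + 6^6 = 326592; 326592−1 = 326591
i=4: 326591 = 6^(6 + 1) + 5·6^5 + 5·6^4 + 5·6^3 + 5·6^2 + 5·6 + 5 (b=6); 6→7: 7^(7 + 1) + 5·7^5 + 5·7^4 + 5·7^3 + 5·7^2 + 5·7 + 5 = 5862841; 5862841−1 = 5862840
i=5: 5862840 = 7^(7 + 1) + 5·7^5 + 5·7^4 + 5·7^3 + 5·7^2 + 5·7 + 4 (b=7); 7→8: 8^(8 + 1) + 5·8^5 + 5·8^4 + 5·8^3 + 5·8^2 + 5·8 + 4 = 134404972; 134404972−1 = 134404971
i=6: 134404971 = 8^(8 + 1) + 5·8^5 + 5·8^4 + 5·8^3 + 5·8^2 + 5·8 + 3 (b=8); 8→9: 9^(9 + 1) + 5·9^5 + 5·9^4 + 5·9^3 + 5·9^2 + 5·9 + 3 = 3487116549; 3487116549−1 = 3487116548
i=7: 3487116548 = 9^(9 + 1) + 5·9^5 + 5·9^4 + 5·9^3 + 5·9^2 + 5·9 + 2 (b=9); 9→10: 10^(10 + 1) + 5·10^5 + 5·10^4 + 5·10^3 + 5·10^2 + 5·10 + 2 = 100000555552; 100000555552−1 = 100000555551

10^(10 + 1) + 5·10^5 + 5·10^4 + 5·10^3 + 5·10^2 + 5·10 + 1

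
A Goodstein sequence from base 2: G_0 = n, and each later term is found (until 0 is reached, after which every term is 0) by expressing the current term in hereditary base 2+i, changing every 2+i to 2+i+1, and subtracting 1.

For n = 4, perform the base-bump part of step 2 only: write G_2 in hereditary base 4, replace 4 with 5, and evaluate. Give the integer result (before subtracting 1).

61

(0) 4|_2 = 2^2 ↦ 3^3|_3 = 27 ⇒ 26
(1) 26|_3 = 2·3^2 + 2·3 + 2 ↦ 2·4^2 + 2·4 + 2|_4 = 42 ⇒ 41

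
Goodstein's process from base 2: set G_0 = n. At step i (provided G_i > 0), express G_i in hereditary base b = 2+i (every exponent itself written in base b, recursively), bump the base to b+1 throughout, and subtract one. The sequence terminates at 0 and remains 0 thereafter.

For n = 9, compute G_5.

G_0 = 9. HB_2(9) = 2^(2 + 1) + 1. Bump = 82. G_1 = 81.
G_1 = 81. HB_3(81) = 3^(3 + 1). Bump = 1024. G_2 = 1023.
G_2 = 1023. HB_4(1023) = 3·4^4 + 3·4^3 + 3·4^2 + 3·4 + 3. Bump = 9843. G_3 = 9842.
G_3 = 9842. HB_5(9842) = 3·5^5 + 3·5^3 + 3·5^2 + 3·5 + 2. Bump = 140744. G_4 = 140743.
G_4 = 140743. HB_6(140743) = 3·6^6 + 3·6^3 + 3·6^2 + 3·6 + 1. Bump = 2471827. G_5 = 2471826.
G_5 = 2471826. HB_7(2471826) = 3·7^7 + 3·7^3 + 3·7^2 + 3·7. Bump = 50333400. G_6 = 50333399.

2471826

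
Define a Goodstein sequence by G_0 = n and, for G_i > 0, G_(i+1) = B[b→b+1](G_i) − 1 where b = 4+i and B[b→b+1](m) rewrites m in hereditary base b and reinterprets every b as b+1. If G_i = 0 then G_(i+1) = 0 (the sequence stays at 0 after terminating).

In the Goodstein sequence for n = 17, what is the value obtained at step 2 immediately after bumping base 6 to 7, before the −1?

i=0: 17 = 4^2 + 1 (b=4); 4→5: 5^2 + 1 = 26; 26−1 = 25
i=1: 25 = 5^2 (b=5); 5→6: 6^2 = 36; 36−1 = 35

40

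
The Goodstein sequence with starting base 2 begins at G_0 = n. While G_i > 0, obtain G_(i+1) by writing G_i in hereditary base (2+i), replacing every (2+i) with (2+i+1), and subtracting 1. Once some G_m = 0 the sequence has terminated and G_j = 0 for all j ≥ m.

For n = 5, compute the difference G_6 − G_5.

base 2: 5 = 2^2 + 1; at 3: 3^3 + 1 = 28; next = 27
base 3: 27 = 3^3; at 4: 4^4 = 256; next = 255
base 4: 255 = 3·4^3 + 3·4^2 + 3·4 + 3; at 5: 3·5^3 + 3·5^2 + 3·5 + 3 = 468; next = 467
base 5: 467 = 3·5^3 + 3·5^2 + 3·5 + 2; at 6: 3·6^3 + 3·6^2 + 3·6 + 2 = 776; next = 775
base 6: 775 = 3·6^3 + 3·6^2 + 3·6 + 1; at 7: 3·7^3 + 3·7^2 + 3·7 + 1 = 1198; next = 1197
base 7: 1197 = 3·7^3 + 3·7^2 + 3·7; at 8: 3·8^3 + 3·8^2 + 3·8 = 1752; next = 1751

554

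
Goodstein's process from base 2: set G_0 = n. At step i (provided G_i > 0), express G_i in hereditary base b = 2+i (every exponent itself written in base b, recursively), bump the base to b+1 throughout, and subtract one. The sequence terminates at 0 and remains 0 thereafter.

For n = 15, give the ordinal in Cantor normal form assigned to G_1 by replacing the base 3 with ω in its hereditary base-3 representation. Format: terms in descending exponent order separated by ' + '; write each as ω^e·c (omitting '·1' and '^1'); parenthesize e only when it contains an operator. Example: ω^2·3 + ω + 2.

ω^(ω + 1) + ω^ω + ω

[0] 15 ≡ 2^(2 + 1) + 2^2 + 2 + 1 (base 2). Lift 3: 112. −1: 111.
[1] 111 ≡ 3^(3 + 1) + 3^3 + 3 (base 3). Lift 4: 1284. −1: 1283.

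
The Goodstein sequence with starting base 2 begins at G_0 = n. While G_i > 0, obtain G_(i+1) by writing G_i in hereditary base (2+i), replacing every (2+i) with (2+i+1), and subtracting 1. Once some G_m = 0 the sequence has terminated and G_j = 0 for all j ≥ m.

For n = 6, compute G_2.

257

G_0=6  [base 2] 2^2 + 2  →[2↦3]→  3^3 + 3 = 30  −1 ⇒ G_1=29
G_1=29  [base 3] 3^3 + 2  →[3↦4]→  4^4 + 2 = 258  −1 ⇒ G_2=257
G_2=257  [base 4] 4^4 + 1  →[4↦5]→  5^5 + 1 = 3126  −1 ⇒ G_3=3125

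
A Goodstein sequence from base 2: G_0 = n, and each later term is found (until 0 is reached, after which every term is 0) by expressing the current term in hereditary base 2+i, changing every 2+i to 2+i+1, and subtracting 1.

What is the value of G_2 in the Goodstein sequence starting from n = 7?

G_0 = 7. HB_2(7) = 2^2 + 2 + 1. Bump = 31. G_1 = 30.
G_1 = 30. HB_3(30) = 3^3 + 3. Bump = 260. G_2 = 259.
G_2 = 259. HB_4(259) = 4^4 + 3. Bump = 3128. G_3 = 3127.

259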